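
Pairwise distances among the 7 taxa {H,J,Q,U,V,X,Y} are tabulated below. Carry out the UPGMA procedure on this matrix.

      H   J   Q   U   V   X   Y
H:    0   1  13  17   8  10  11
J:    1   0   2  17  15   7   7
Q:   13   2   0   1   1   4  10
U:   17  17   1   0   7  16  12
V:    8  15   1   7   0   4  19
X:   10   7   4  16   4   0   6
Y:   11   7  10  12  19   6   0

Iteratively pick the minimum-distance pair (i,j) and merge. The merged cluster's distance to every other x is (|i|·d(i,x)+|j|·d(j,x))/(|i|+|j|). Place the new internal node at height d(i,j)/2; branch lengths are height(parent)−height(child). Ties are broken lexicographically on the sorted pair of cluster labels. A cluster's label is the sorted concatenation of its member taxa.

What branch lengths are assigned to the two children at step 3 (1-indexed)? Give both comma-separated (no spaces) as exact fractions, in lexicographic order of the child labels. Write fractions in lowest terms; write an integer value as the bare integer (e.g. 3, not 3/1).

3/2,2

1. join H+J (d=1) ⇒ HJ; edges |H|=1/2, |J|=1/2
  updated: d(HJ,Q)=15/2, d(HJ,U)=17, d(HJ,V)=23/2, d(HJ,X)=17/2, d(HJ,Y)=9
2. join Q+U (d=1) ⇒ QU; edges |Q|=1/2, |U|=1/2
  updated: d(HJ,QU)=49/4, d(QU,V)=4, d(QU,X)=10, d(QU,Y)=11
3. join QU+V (d=4) ⇒ QUV; edges |QU|=3/2, |V|=2
  updated: d(HJ,QUV)=12, d(QUV,X)=8, d(QUV,Y)=41/3
4. join X+Y (d=6) ⇒ XY; edges |X|=3, |Y|=3
  updated: d(HJ,XY)=35/4, d(QUV,XY)=65/6
5. join HJ+XY (d=35/4) ⇒ HJXY; edges |HJ|=31/8, |XY|=11/8
  updated: d(HJXY,QUV)=137/12
6. join HJXY+QUV (d=137/12) ⇒ HJQUVXY; edges |HJXY|=4/3, |QUV|=89/24
final tree: (((H:1/2,J:1/2):31/8,(X:3,Y:3):11/8):4/3,((Q:1/2,U:1/2):3/2,V:2):89/24)
total length: 523/24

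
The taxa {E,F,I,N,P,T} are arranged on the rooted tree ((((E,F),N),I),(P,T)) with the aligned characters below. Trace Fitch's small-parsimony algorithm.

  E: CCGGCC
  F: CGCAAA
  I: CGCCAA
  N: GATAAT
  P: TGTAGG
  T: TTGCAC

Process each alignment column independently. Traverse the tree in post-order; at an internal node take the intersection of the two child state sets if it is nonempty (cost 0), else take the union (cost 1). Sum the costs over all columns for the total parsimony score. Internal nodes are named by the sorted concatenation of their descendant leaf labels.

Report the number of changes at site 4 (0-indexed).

EF@0: {C} ∩ {C} = {C} (intersection, +0)
EFN@0: {C} ∪ {G} = {C,G} (union, +1)
EFIN@0: {C,G} ∩ {C} = {C} (intersection, +0)
PT@0: {T} ∩ {T} = {T} (intersection, +0)
EFINPT@0: {C} ∪ {T} = {C,T} (union, +1)
EF@1: {C} ∪ {G} = {C,G} (union, +1)
EFN@1: {C,G} ∪ {A} = {A,C,G} (union, +1)
EFIN@1: {A,C,G} ∩ {G} = {G} (intersection, +0)
PT@1: {G} ∪ {T} = {G,T} (union, +1)
EFINPT@1: {G} ∩ {G,T} = {G} (intersection, +0)
EF@2: {G} ∪ {C} = {C,G} (union, +1)
EFN@2: {C,G} ∪ {T} = {C,G,T} (union, +1)
EFIN@2: {C,G,T} ∩ {C} = {C} (intersection, +0)
PT@2: {T} ∪ {G} = {G,T} (union, +1)
EFINPT@2: {C} ∪ {G,T} = {C,G,T} (union, +1)
EF@3: {G} ∪ {A} = {A,G} (union, +1)
EFN@3: {A,G} ∩ {A} = {A} (intersection, +0)
EFIN@3: {A} ∪ {C} = {A,C} (union, +1)
PT@3: {A} ∪ {C} = {A,C} (union, +1)
EFINPT@3: {A,C} ∩ {A,C} = {A,C} (intersection, +0)
EF@4: {C} ∪ {A} = {A,C} (union, +1)
EFN@4: {A,C} ∩ {A} = {A} (intersection, +0)
EFIN@4: {A} ∩ {A} = {A} (intersection, +0)
PT@4: {G} ∪ {A} = {A,G} (union, +1)
EFINPT@4: {A} ∩ {A,G} = {A} (intersection, +0)
EF@5: {C} ∪ {A} = {A,C} (union, +1)
EFN@5: {A,C} ∪ {T} = {A,C,T} (union, +1)
EFIN@5: {A,C,T} ∩ {A} = {A} (intersection, +0)
PT@5: {G} ∪ {C} = {C,G} (union, +1)
EFINPT@5: {A} ∪ {C,G} = {A,C,G} (union, +1)
per-site changes: [2, 3, 4, 3, 2, 4]; total = 18

2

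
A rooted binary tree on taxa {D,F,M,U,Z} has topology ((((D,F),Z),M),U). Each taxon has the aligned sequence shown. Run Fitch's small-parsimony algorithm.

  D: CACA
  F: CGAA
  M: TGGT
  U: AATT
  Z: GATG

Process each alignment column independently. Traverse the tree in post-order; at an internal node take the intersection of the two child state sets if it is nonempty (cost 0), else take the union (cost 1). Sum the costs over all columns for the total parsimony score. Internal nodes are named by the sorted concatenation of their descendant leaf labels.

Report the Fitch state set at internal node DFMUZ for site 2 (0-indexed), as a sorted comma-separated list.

T

site 0, node DF: D={C} ∩ F={C} → {C} (+0)
site 0, node DFZ: DF={C} ∪ Z={G} → {C,G} (+1)
site 0, node DFMZ: DFZ={C,G} ∪ M={T} → {C,G,T} (+1)
site 0, node DFMUZ: DFMZ={C,G,T} ∪ U={A} → {A,C,G,T} (+1)
site 1, node DF: D={A} ∪ F={G} → {A,G} (+1)
site 1, node DFZ: DF={A,G} ∩ Z={A} → {A} (+0)
site 1, node DFMZ: DFZ={A} ∪ M={G} → {A,G} (+1)
site 1, node DFMUZ: DFMZ={A,G} ∩ U={A} → {A} (+0)
site 2, node DF: D={C} ∪ F={A} → {A,C} (+1)
site 2, node DFZ: DF={A,C} ∪ Z={T} → {A,C,T} (+1)
site 2, node DFMZ: DFZ={A,C,T} ∪ M={G} → {A,C,G,T} (+1)
site 2, node DFMUZ: DFMZ={A,C,G,T} ∩ U={T} → {T} (+0)
site 3, node DF: D={A} ∩ F={A} → {A} (+0)
site 3, node DFZ: DF={A} ∪ Z={G} → {A,G} (+1)
site 3, node DFMZ: DFZ={A,G} ∪ M={T} → {A,G,T} (+1)
site 3, node DFMUZ: DFMZ={A,G,T} ∩ U={T} → {T} (+0)
per-site changes: [3, 2, 3, 2]; total = 10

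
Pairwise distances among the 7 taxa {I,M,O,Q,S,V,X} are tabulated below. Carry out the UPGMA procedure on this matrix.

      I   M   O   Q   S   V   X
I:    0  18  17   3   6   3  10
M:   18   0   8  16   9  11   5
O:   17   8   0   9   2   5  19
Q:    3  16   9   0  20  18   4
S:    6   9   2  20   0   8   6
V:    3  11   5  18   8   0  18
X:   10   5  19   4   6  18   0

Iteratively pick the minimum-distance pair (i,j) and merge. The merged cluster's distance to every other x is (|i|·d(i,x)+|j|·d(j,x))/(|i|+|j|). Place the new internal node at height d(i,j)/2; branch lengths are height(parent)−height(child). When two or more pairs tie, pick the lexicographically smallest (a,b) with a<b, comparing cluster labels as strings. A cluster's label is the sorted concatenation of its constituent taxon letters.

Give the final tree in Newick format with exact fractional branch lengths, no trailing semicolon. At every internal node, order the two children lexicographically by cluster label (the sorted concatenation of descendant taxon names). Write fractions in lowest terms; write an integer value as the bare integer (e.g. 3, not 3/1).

step 1: merge (O,S) at d=2; branch lengths O→1, S→1; new cluster OS
  updated: d(I,OS)=23/2, d(M,OS)=17/2, d(OS,Q)=29/2, d(OS,V)=13/2, d(OS,X)=25/2
step 2: merge (I,Q) at d=3; branch lengths I→3/2, Q→3/2; new cluster IQ
  updated: d(IQ,M)=17, d(IQ,OS)=13, d(IQ,V)=21/2, d(IQ,X)=7
step 3: merge (M,X) at d=5; branch lengths M→5/2, X→5/2; new cluster MX
  updated: d(IQ,MX)=12, d(MX,OS)=21/2, d(MX,V)=29/2
step 4: merge (OS,V) at d=13/2; branch lengths OS→9/4, V→13/4; new cluster OSV
  updated: d(IQ,OSV)=73/6, d(MX,OSV)=71/6
step 5: merge (MX,OSV) at d=71/6; branch lengths MX→41/12, OSV→8/3; new cluster MOSVX
  updated: d(IQ,MOSVX)=121/10
step 6: merge (IQ,MOSVX) at d=121/10; branch lengths IQ→91/20, MOSVX→2/15; new cluster IMOQSVX
final tree: ((I:3/2,Q:3/2):91/20,((M:5/2,X:5/2):41/12,((O:1,S:1):9/4,V:13/4):8/3):2/15)
total length: 394/15

((I:3/2,Q:3/2):91/20,((M:5/2,X:5/2):41/12,((O:1,S:1):9/4,V:13/4):8/3):2/15)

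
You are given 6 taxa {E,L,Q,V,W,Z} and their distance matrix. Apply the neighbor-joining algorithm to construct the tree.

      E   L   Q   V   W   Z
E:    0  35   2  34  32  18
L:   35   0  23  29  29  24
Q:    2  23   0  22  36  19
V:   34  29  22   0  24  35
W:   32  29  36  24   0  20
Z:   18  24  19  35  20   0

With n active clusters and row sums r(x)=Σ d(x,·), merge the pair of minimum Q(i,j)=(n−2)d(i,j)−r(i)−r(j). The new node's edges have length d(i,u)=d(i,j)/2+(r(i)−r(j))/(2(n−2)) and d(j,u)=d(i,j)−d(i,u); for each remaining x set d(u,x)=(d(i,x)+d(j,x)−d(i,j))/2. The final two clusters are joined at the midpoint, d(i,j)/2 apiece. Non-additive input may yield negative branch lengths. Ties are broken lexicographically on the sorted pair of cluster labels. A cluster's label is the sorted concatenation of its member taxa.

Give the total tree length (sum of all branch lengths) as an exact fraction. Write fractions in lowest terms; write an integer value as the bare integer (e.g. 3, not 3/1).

iteration 1: select E,Q (d=2, Q=-215); attach at lengths (27/8, -11/8); label the merged cluster EQ
  updated: d(EQ,L)=28, d(EQ,V)=27, d(EQ,W)=33, d(EQ,Z)=35/2
iteration 2: select EQ,Z (d=35/2, Q=-299/2); attach at lengths (41/4, 29/4); label the merged cluster EQZ
  updated: d(EQZ,L)=69/4, d(EQZ,V)=89/4, d(EQZ,W)=71/4
iteration 3: select EQZ,L (d=69/4, Q=-98); attach at lengths (33/8, 105/8); label the merged cluster ELQZ
  updated: d(ELQZ,V)=17, d(ELQZ,W)=59/4
iteration 4: select ELQZ,V (d=17, Q=-223/4); attach at lengths (31/8, 105/8); label the merged cluster ELQVZ
  updated: d(ELQVZ,W)=87/8
iteration 5: select ELQVZ,W (d=87/8); attach at lengths (87/16, 87/16); label the merged cluster ELQVWZ
final tree: (((((E:27/8,Q:-11/8):41/4,Z:29/4):33/8,L:105/8):31/8,V:105/8):87/16,W:87/16)
total length: 517/8

517/8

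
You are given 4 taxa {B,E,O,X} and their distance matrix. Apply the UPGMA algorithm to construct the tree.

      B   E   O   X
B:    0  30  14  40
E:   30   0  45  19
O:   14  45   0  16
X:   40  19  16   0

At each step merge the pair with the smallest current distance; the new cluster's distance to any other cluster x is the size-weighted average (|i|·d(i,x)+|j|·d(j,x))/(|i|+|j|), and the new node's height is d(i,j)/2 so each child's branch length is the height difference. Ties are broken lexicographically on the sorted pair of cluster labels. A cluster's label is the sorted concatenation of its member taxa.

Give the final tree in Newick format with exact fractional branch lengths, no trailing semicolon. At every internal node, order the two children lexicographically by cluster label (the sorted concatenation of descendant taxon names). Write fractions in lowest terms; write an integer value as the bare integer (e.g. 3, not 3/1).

((B:7,O:7):75/8,(E:19/2,X:19/2):55/8)

iteration 1: select B,O (d=14); attach at lengths (7, 7); label the merged cluster BO
  updated: d(BO,E)=75/2, d(BO,X)=28
iteration 2: select E,X (d=19); attach at lengths (19/2, 19/2); label the merged cluster EX
  updated: d(BO,EX)=131/4
iteration 3: select BO,EX (d=131/4); attach at lengths (75/8, 55/8); label the merged cluster BEOX
final tree: ((B:7,O:7):75/8,(E:19/2,X:19/2):55/8)
total length: 197/4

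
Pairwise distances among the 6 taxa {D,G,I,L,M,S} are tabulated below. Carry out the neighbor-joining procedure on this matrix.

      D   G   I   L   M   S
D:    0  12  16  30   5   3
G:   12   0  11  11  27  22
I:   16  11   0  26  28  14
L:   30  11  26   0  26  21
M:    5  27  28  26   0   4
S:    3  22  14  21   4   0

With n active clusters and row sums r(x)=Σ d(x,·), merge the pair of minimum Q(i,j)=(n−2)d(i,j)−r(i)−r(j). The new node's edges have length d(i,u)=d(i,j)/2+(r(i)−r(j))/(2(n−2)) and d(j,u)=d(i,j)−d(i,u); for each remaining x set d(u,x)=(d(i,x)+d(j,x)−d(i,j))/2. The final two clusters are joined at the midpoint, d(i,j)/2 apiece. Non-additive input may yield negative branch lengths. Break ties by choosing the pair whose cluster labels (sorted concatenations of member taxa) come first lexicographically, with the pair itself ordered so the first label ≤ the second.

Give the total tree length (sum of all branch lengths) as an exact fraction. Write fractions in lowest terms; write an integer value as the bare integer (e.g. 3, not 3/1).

1. join G+L (d=11, Q=-153) ⇒ GL; edges |G|=13/8, |L|=75/8
  updated: d(D,GL)=31/2, d(GL,I)=13, d(GL,M)=21, d(GL,S)=16
2. join GL+I (d=13, Q=-195/2) ⇒ GIL; edges |GL|=67/12, |I|=89/12
  updated: d(D,GIL)=37/4, d(GIL,M)=18, d(GIL,S)=17/2
3. join D+GIL (d=37/4, Q=-69/2) ⇒ DGIL; edges |D|=0, |GIL|=37/4
  updated: d(DGIL,M)=55/8, d(DGIL,S)=9/8
4. join DGIL+M (d=55/8, Q=-12) ⇒ DGILM; edges |DGIL|=2, |M|=39/8
  updated: d(DGILM,S)=-7/8
5. join DGILM+S (d=-7/8) ⇒ DGILMS; edges |DGILM|=-7/16, |S|=-7/16
final tree: (((D:0,((G:13/8,L:75/8):67/12,I:89/12):37/4):2,M:39/8):-7/16,S:-7/16)
total length: 157/4

157/4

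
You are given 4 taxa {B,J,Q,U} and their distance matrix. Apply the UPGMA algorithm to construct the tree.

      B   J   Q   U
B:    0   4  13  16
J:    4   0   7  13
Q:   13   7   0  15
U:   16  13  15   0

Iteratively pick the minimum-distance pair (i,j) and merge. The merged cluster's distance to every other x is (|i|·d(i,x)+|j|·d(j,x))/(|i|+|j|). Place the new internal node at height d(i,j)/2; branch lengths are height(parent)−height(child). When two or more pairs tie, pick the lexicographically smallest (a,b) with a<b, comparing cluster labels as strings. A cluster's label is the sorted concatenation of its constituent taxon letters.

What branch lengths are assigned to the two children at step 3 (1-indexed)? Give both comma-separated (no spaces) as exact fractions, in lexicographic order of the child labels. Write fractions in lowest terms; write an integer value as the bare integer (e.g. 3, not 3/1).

1. join B+J (d=4) ⇒ BJ; edges |B|=2, |J|=2
  updated: d(BJ,Q)=10, d(BJ,U)=29/2
2. join BJ+Q (d=10) ⇒ BJQ; edges |BJ|=3, |Q|=5
  updated: d(BJQ,U)=44/3
3. join BJQ+U (d=44/3) ⇒ BJQU; edges |BJQ|=7/3, |U|=22/3
final tree: (((B:2,J:2):3,Q:5):7/3,U:22/3)
total length: 65/3

7/3,22/3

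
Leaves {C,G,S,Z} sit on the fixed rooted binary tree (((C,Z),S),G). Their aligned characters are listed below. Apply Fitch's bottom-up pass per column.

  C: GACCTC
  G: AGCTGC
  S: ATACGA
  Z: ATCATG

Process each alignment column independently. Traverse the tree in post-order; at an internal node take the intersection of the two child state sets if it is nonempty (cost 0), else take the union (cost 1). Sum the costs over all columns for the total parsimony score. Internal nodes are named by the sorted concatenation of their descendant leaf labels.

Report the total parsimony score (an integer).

9

site 0, node CZ: C={G} ∪ Z={A} → {A,G} (+1)
site 0, node CSZ: CZ={A,G} ∩ S={A} → {A} (+0)
site 0, node CGSZ: CSZ={A} ∩ G={A} → {A} (+0)
site 1, node CZ: C={A} ∪ Z={T} → {A,T} (+1)
site 1, node CSZ: CZ={A,T} ∩ S={T} → {T} (+0)
site 1, node CGSZ: CSZ={T} ∪ G={G} → {G,T} (+1)
site 2, node CZ: C={C} ∩ Z={C} → {C} (+0)
site 2, node CSZ: CZ={C} ∪ S={A} → {A,C} (+1)
site 2, node CGSZ: CSZ={A,C} ∩ G={C} → {C} (+0)
site 3, node CZ: C={C} ∪ Z={A} → {A,C} (+1)
site 3, node CSZ: CZ={A,C} ∩ S={C} → {C} (+0)
site 3, node CGSZ: CSZ={C} ∪ G={T} → {C,T} (+1)
site 4, node CZ: C={T} ∩ Z={T} → {T} (+0)
site 4, node CSZ: CZ={T} ∪ S={G} → {G,T} (+1)
site 4, node CGSZ: CSZ={G,T} ∩ G={G} → {G} (+0)
site 5, node CZ: C={C} ∪ Z={G} → {C,G} (+1)
site 5, node CSZ: CZ={C,G} ∪ S={A} → {A,C,G} (+1)
site 5, node CGSZ: CSZ={A,C,G} ∩ G={C} → {C} (+0)
per-site changes: [1, 2, 1, 2, 1, 2]; total = 9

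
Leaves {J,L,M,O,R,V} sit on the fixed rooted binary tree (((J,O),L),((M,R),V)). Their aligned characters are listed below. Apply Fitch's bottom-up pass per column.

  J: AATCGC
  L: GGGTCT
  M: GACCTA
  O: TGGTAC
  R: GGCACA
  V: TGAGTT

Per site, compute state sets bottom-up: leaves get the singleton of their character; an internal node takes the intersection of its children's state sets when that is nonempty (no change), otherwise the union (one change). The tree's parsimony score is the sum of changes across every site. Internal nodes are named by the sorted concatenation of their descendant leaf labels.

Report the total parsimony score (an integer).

[col 0] JO: children J:{A}, O:{T} ∪→ {A,T}; cost 1
[col 0] JLO: children JO:{A,T}, L:{G} ∪→ {A,G,T}; cost 1
[col 0] MR: children M:{G}, R:{G} ∩→ {G}; cost 0
[col 0] MRV: children MR:{G}, V:{T} ∪→ {G,T}; cost 1
[col 0] JLMORV: children JLO:{A,G,T}, MRV:{G,T} ∩→ {G,T}; cost 0
[col 1] JO: children J:{A}, O:{G} ∪→ {A,G}; cost 1
[col 1] JLO: children JO:{A,G}, L:{G} ∩→ {G}; cost 0
[col 1] MR: children M:{A}, R:{G} ∪→ {A,G}; cost 1
[col 1] MRV: children MR:{A,G}, V:{G} ∩→ {G}; cost 0
[col 1] JLMORV: children JLO:{G}, MRV:{G} ∩→ {G}; cost 0
[col 2] JO: children J:{T}, O:{G} ∪→ {G,T}; cost 1
[col 2] JLO: children JO:{G,T}, L:{G} ∩→ {G}; cost 0
[col 2] MR: children M:{C}, R:{C} ∩→ {C}; cost 0
[col 2] MRV: children MR:{C}, V:{A} ∪→ {A,C}; cost 1
[col 2] JLMORV: children JLO:{G}, MRV:{A,C} ∪→ {A,C,G}; cost 1
[col 3] JO: children J:{C}, O:{T} ∪→ {C,T}; cost 1
[col 3] JLO: children JO:{C,T}, L:{T} ∩→ {T}; cost 0
[col 3] MR: children M:{C}, R:{A} ∪→ {A,C}; cost 1
[col 3] MRV: children MR:{A,C}, V:{G} ∪→ {A,C,G}; cost 1
[col 3] JLMORV: children JLO:{T}, MRV:{A,C,G} ∪→ {A,C,G,T}; cost 1
[col 4] JO: children J:{G}, O:{A} ∪→ {A,G}; cost 1
[col 4] JLO: children JO:{A,G}, L:{C} ∪→ {A,C,G}; cost 1
[col 4] MR: children M:{T}, R:{C} ∪→ {C,T}; cost 1
[col 4] MRV: children MR:{C,T}, V:{T} ∩→ {T}; cost 0
[col 4] JLMORV: children JLO:{A,C,G}, MRV:{T} ∪→ {A,C,G,T}; cost 1
[col 5] JO: children J:{C}, O:{C} ∩→ {C}; cost 0
[col 5] JLO: children JO:{C}, L:{T} ∪→ {C,T}; cost 1
[col 5] MR: children M:{A}, R:{A} ∩→ {A}; cost 0
[col 5] MRV: children MR:{A}, V:{T} ∪→ {A,T}; cost 1
[col 5] JLMORV: children JLO:{C,T}, MRV:{A,T} ∩→ {T}; cost 0
per-site changes: [3, 2, 3, 4, 4, 2]; total = 18

18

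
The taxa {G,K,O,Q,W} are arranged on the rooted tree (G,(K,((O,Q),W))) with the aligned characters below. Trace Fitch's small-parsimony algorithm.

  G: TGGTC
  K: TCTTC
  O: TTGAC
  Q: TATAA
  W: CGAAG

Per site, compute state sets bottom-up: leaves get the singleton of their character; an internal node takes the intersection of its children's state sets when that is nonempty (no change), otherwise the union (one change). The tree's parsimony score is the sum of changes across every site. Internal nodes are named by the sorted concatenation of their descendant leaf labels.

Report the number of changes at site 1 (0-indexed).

3

[col 0] OQ: children O:{T}, Q:{T} ∩→ {T}; cost 0
[col 0] OQW: children OQ:{T}, W:{C} ∪→ {C,T}; cost 1
[col 0] KOQW: children K:{T}, OQW:{C,T} ∩→ {T}; cost 0
[col 0] GKOQW: children G:{T}, KOQW:{T} ∩→ {T}; cost 0
[col 1] OQ: children O:{T}, Q:{A} ∪→ {A,T}; cost 1
[col 1] OQW: children OQ:{A,T}, W:{G} ∪→ {A,G,T}; cost 1
[col 1] KOQW: children K:{C}, OQW:{A,G,T} ∪→ {A,C,G,T}; cost 1
[col 1] GKOQW: children G:{G}, KOQW:{A,C,G,T} ∩→ {G}; cost 0
[col 2] OQ: children O:{G}, Q:{T} ∪→ {G,T}; cost 1
[col 2] OQW: children OQ:{G,T}, W:{A} ∪→ {A,G,T}; cost 1
[col 2] KOQW: children K:{T}, OQW:{A,G,T} ∩→ {T}; cost 0
[col 2] GKOQW: children G:{G}, KOQW:{T} ∪→ {G,T}; cost 1
[col 3] OQ: children O:{A}, Q:{A} ∩→ {A}; cost 0
[col 3] OQW: children OQ:{A}, W:{A} ∩→ {A}; cost 0
[col 3] KOQW: children K:{T}, OQW:{A} ∪→ {A,T}; cost 1
[col 3] GKOQW: children G:{T}, KOQW:{A,T} ∩→ {T}; cost 0
[col 4] OQ: children O:{C}, Q:{A} ∪→ {A,C}; cost 1
[col 4] OQW: children OQ:{A,C}, W:{G} ∪→ {A,C,G}; cost 1
[col 4] KOQW: children K:{C}, OQW:{A,C,G} ∩→ {C}; cost 0
[col 4] GKOQW: children G:{C}, KOQW:{C} ∩→ {C}; cost 0
per-site changes: [1, 3, 3, 1, 2]; total = 10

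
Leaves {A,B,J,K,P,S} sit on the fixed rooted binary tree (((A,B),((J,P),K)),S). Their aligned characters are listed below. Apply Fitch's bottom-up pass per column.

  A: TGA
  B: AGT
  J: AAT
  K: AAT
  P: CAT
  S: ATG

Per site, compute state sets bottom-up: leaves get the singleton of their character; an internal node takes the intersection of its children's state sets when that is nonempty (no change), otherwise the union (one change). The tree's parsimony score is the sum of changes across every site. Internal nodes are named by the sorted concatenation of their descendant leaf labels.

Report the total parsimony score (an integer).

6

AB@0: {T} ∪ {A} = {A,T} (union, +1)
JP@0: {A} ∪ {C} = {A,C} (union, +1)
JKP@0: {A,C} ∩ {A} = {A} (intersection, +0)
ABJKP@0: {A,T} ∩ {A} = {A} (intersection, +0)
ABJKPS@0: {A} ∩ {A} = {A} (intersection, +0)
AB@1: {G} ∩ {G} = {G} (intersection, +0)
JP@1: {A} ∩ {A} = {A} (intersection, +0)
JKP@1: {A} ∩ {A} = {A} (intersection, +0)
ABJKP@1: {G} ∪ {A} = {A,G} (union, +1)
ABJKPS@1: {A,G} ∪ {T} = {A,G,T} (union, +1)
AB@2: {A} ∪ {T} = {A,T} (union, +1)
JP@2: {T} ∩ {T} = {T} (intersection, +0)
JKP@2: {T} ∩ {T} = {T} (intersection, +0)
ABJKP@2: {A,T} ∩ {T} = {T} (intersection, +0)
ABJKPS@2: {T} ∪ {G} = {G,T} (union, +1)
per-site changes: [2, 2, 2]; total = 6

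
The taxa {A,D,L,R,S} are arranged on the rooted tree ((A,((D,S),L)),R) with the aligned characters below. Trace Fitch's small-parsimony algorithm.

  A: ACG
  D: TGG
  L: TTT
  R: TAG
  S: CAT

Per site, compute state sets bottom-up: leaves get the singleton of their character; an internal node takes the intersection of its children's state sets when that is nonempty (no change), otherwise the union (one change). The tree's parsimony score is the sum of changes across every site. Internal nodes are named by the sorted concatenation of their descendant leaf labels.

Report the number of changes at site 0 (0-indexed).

2

site 0, node DS: D={T} ∪ S={C} → {C,T} (+1)
site 0, node DLS: DS={C,T} ∩ L={T} → {T} (+0)
site 0, node ADLS: A={A} ∪ DLS={T} → {A,T} (+1)
site 0, node ADLRS: ADLS={A,T} ∩ R={T} → {T} (+0)
site 1, node DS: D={G} ∪ S={A} → {A,G} (+1)
site 1, node DLS: DS={A,G} ∪ L={T} → {A,G,T} (+1)
site 1, node ADLS: A={C} ∪ DLS={A,G,T} → {A,C,G,T} (+1)
site 1, node ADLRS: ADLS={A,C,G,T} ∩ R={A} → {A} (+0)
site 2, node DS: D={G} ∪ S={T} → {G,T} (+1)
site 2, node DLS: DS={G,T} ∩ L={T} → {T} (+0)
site 2, node ADLS: A={G} ∪ DLS={T} → {G,T} (+1)
site 2, node ADLRS: ADLS={G,T} ∩ R={G} → {G} (+0)
per-site changes: [2, 3, 2]; total = 7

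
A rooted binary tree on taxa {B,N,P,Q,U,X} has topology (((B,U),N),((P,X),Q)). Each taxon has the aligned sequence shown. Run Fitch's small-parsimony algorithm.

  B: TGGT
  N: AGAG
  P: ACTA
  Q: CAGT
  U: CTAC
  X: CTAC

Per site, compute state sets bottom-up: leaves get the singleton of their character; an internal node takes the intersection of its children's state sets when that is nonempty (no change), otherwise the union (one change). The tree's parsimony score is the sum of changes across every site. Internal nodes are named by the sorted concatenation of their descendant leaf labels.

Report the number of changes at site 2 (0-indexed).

3

[col 0] BU: children B:{T}, U:{C} ∪→ {C,T}; cost 1
[col 0] BNU: children BU:{C,T}, N:{A} ∪→ {A,C,T}; cost 1
[col 0] PX: children P:{A}, X:{C} ∪→ {A,C}; cost 1
[col 0] PQX: children PX:{A,C}, Q:{C} ∩→ {C}; cost 0
[col 0] BNPQUX: children BNU:{A,C,T}, PQX:{C} ∩→ {C}; cost 0
[col 1] BU: children B:{G}, U:{T} ∪→ {G,T}; cost 1
[col 1] BNU: children BU:{G,T}, N:{G} ∩→ {G}; cost 0
[col 1] PX: children P:{C}, X:{T} ∪→ {C,T}; cost 1
[col 1] PQX: children PX:{C,T}, Q:{A} ∪→ {A,C,T}; cost 1
[col 1] BNPQUX: children BNU:{G}, PQX:{A,C,T} ∪→ {A,C,G,T}; cost 1
[col 2] BU: children B:{G}, U:{A} ∪→ {A,G}; cost 1
[col 2] BNU: children BU:{A,G}, N:{A} ∩→ {A}; cost 0
[col 2] PX: children P:{T}, X:{A} ∪→ {A,T}; cost 1
[col 2] PQX: children PX:{A,T}, Q:{G} ∪→ {A,G,T}; cost 1
[col 2] BNPQUX: children BNU:{A}, PQX:{A,G,T} ∩→ {A}; cost 0
[col 3] BU: children B:{T}, U:{C} ∪→ {C,T}; cost 1
[col 3] BNU: children BU:{C,T}, N:{G} ∪→ {C,G,T}; cost 1
[col 3] PX: children P:{A}, X:{C} ∪→ {A,C}; cost 1
[col 3] PQX: children PX:{A,C}, Q:{T} ∪→ {A,C,T}; cost 1
[col 3] BNPQUX: children BNU:{C,G,T}, PQX:{A,C,T} ∩→ {C,T}; cost 0
per-site changes: [3, 4, 3, 4]; total = 14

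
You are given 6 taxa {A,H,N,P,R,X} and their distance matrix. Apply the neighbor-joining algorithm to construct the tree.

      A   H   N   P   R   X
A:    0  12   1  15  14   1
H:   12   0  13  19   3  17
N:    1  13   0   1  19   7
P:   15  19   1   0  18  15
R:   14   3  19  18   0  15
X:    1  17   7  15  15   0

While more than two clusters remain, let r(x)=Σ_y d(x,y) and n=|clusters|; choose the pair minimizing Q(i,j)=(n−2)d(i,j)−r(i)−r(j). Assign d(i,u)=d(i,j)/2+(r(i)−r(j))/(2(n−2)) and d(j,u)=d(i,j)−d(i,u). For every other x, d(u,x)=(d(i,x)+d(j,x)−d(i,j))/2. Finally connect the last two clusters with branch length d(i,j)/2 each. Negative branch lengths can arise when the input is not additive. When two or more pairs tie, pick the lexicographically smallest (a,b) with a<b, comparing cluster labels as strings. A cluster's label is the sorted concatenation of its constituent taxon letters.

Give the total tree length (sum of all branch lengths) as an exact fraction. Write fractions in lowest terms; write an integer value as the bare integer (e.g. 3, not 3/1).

185/8

iteration 1: select H,R (d=3, Q=-121); attach at lengths (7/8, 17/8); label the merged cluster HR
  updated: d(A,HR)=23/2, d(HR,N)=29/2, d(HR,P)=17, d(HR,X)=29/2
iteration 2: select N,P (d=1, Q=-137/2); attach at lengths (-43/12, 55/12); label the merged cluster NP
  updated: d(A,NP)=15/2, d(HR,NP)=61/4, d(NP,X)=21/2
iteration 3: select A,X (d=1, Q=-44); attach at lengths (-1, 2); label the merged cluster AX
  updated: d(AX,HR)=25/2, d(AX,NP)=17/2
iteration 4: select AX,HR (d=25/2, Q=-145/4); attach at lengths (23/8, 77/8); label the merged cluster AHRX
  updated: d(AHRX,NP)=45/8
iteration 5: select AHRX,NP (d=45/8); attach at lengths (45/16, 45/16); label the merged cluster AHNPRX
final tree: (((A:-1,X:2):23/8,(H:7/8,R:17/8):77/8):45/16,(N:-43/12,P:55/12):45/16)
total length: 185/8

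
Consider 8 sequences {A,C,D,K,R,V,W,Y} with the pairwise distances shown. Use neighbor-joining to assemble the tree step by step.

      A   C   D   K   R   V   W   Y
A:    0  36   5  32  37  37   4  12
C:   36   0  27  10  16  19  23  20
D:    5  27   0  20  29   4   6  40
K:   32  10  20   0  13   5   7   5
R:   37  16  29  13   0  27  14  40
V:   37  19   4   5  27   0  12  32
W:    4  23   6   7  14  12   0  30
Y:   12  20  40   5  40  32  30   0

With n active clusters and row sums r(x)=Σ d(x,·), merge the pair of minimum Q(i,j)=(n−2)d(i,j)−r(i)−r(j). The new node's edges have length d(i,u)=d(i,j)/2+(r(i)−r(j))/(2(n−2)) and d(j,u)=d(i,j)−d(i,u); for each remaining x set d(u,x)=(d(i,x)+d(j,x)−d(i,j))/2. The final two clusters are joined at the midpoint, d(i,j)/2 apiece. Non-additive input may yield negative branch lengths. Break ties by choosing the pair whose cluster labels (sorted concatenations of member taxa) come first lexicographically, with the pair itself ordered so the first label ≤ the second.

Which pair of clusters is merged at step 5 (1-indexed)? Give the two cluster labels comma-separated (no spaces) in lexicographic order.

AY,CKR

iteration 1: select A,Y (d=12, Q=-270); attach at lengths (14/3, 22/3); label the merged cluster AY
  updated: d(AY,C)=22, d(AY,D)=33/2, d(AY,K)=25/2, d(AY,R)=65/2, d(AY,V)=57/2, d(AY,W)=11
iteration 2: select D,V (d=4, Q=-178); attach at lengths (27/10, 13/10); label the merged cluster DV
  updated: d(AY,DV)=41/2, d(C,DV)=21, d(DV,K)=21/2, d(DV,R)=26, d(DV,W)=7
iteration 3: select C,R (d=16, Q=-259/2); attach at lengths (109/16, 147/16); label the merged cluster CR
  updated: d(AY,CR)=77/4, d(CR,DV)=31/2, d(CR,K)=7/2, d(CR,W)=21/2
iteration 4: select CR,K (d=7/2, Q=-287/4); attach at lengths (103/24, -19/24); label the merged cluster CKR
  updated: d(AY,CKR)=113/8, d(CKR,DV)=45/4, d(CKR,W)=7
iteration 5: select AY,CKR (d=113/8, Q=-199/4); attach at lengths (83/8, 15/4); label the merged cluster ACKRY
  updated: d(ACKRY,DV)=141/16, d(ACKRY,W)=31/16
iteration 6: select ACKRY,DV (d=141/16, Q=-71/4); attach at lengths (15/8, 111/16); label the merged cluster ACDKRVY
  updated: d(ACDKRVY,W)=1/16
iteration 7: select ACDKRVY,W (d=1/16); attach at lengths (1/32, 1/32); label the merged cluster ACDKRVWY
final tree: ((((A:14/3,Y:22/3):83/8,((C:109/16,R:147/16):103/24,K:-19/24):15/4):15/8,(D:27/10,V:13/10):111/16):1/32,W:1/32)
total length: 117/2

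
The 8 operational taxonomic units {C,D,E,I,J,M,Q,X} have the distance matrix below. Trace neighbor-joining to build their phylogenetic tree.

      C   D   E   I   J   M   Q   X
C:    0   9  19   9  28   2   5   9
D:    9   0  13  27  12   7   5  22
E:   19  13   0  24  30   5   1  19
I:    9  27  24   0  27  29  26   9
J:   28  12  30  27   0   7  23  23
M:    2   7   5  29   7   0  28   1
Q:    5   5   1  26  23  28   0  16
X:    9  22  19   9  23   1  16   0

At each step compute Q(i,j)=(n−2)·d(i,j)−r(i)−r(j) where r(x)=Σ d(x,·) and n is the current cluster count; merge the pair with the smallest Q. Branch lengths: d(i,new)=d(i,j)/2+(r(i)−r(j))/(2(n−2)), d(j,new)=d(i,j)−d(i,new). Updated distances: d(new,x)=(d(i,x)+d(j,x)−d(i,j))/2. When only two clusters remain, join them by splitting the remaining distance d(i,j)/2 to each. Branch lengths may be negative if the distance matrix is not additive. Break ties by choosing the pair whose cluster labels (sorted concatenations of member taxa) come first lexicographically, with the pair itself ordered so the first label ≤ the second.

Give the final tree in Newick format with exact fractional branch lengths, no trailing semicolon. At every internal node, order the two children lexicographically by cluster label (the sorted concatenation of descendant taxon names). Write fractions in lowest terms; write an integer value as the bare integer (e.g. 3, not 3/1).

1. join E+Q (d=1, Q=-209) ⇒ EQ; edges |E|=13/12, |Q|=-1/12
  updated: d(C,EQ)=23/2, d(D,EQ)=17/2, d(EQ,I)=49/2, d(EQ,J)=26, d(EQ,M)=16, d(EQ,X)=17
2. join I+X (d=9, Q=-323/2) ⇒ IX; edges |I|=179/20, |X|=1/20
  updated: d(C,IX)=9/2, d(D,IX)=20, d(EQ,IX)=65/4, d(IX,J)=41/2, d(IX,M)=21/2
3. join C+IX (d=9/2, Q=-435/4) ⇒ CIX; edges |C|=5/32, |IX|=139/32
  updated: d(CIX,D)=49/4, d(CIX,EQ)=93/8, d(CIX,J)=22, d(CIX,M)=4
4. join J+M (d=7, Q=-80) ⇒ JM; edges |J|=9, |M|=-2
  updated: d(CIX,JM)=19/2, d(D,JM)=6, d(EQ,JM)=35/2
5. join CIX+EQ (d=93/8, Q=-191/4) ⇒ CEIQX; edges |CIX|=19/4, |EQ|=55/8
  updated: d(CEIQX,D)=73/16, d(CEIQX,JM)=123/16
6. join CEIQX+D (d=73/16, Q=-73/4) ⇒ CDEIQX; edges |CEIQX|=25/8, |D|=23/16
  updated: d(CDEIQX,JM)=73/16
7. join CDEIQX+JM (d=73/16) ⇒ CDEIJMQX; edges |CDEIQX|=73/32, |JM|=73/32
final tree: ((((C:5/32,(I:179/20,X:1/20):139/32):19/4,(E:13/12,Q:-1/12):55/8):25/8,D:23/16):73/32,(J:9,M:-2):73/32)
total length: 169/4

((((C:5/32,(I:179/20,X:1/20):139/32):19/4,(E:13/12,Q:-1/12):55/8):25/8,D:23/16):73/32,(J:9,M:-2):73/32)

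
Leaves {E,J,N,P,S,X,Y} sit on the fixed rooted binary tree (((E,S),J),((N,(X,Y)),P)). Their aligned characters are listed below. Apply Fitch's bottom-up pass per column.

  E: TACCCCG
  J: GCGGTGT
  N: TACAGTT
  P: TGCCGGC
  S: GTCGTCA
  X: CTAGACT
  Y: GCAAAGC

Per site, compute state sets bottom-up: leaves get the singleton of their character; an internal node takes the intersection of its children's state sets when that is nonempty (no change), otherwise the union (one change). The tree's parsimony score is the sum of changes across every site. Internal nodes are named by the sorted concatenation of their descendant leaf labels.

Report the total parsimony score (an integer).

25

site 0, node ES: E={T} ∪ S={G} → {G,T} (+1)
site 0, node EJS: ES={G,T} ∩ J={G} → {G} (+0)
site 0, node XY: X={C} ∪ Y={G} → {C,G} (+1)
site 0, node NXY: N={T} ∪ XY={C,G} → {C,G,T} (+1)
site 0, node NPXY: NXY={C,G,T} ∩ P={T} → {T} (+0)
site 0, node EJNPSXY: EJS={G} ∪ NPXY={T} → {G,T} (+1)
site 1, node ES: E={A} ∪ S={T} → {A,T} (+1)
site 1, node EJS: ES={A,T} ∪ J={C} → {A,C,T} (+1)
site 1, node XY: X={T} ∪ Y={C} → {C,T} (+1)
site 1, node NXY: N={A} ∪ XY={C,T} → {A,C,T} (+1)
site 1, node NPXY: NXY={A,C,T} ∪ P={G} → {A,C,G,T} (+1)
site 1, node EJNPSXY: EJS={A,C,T} ∩ NPXY={A,C,G,T} → {A,C,T} (+0)
site 2, node ES: E={C} ∩ S={C} → {C} (+0)
site 2, node EJS: ES={C} ∪ J={G} → {C,G} (+1)
site 2, node XY: X={A} ∩ Y={A} → {A} (+0)
site 2, node NXY: N={C} ∪ XY={A} → {A,C} (+1)
site 2, node NPXY: NXY={A,C} ∩ P={C} → {C} (+0)
site 2, node EJNPSXY: EJS={C,G} ∩ NPXY={C} → {C} (+0)
site 3, node ES: E={C} ∪ S={G} → {C,G} (+1)
site 3, node EJS: ES={C,G} ∩ J={G} → {G} (+0)
site 3, node XY: X={G} ∪ Y={A} → {A,G} (+1)
site 3, node NXY: N={A} ∩ XY={A,G} → {A} (+0)
site 3, node NPXY: NXY={A} ∪ P={C} → {A,C} (+1)
site 3, node EJNPSXY: EJS={G} ∪ NPXY={A,C} → {A,C,G} (+1)
site 4, node ES: E={C} ∪ S={T} → {C,T} (+1)
site 4, node EJS: ES={C,T} ∩ J={T} → {T} (+0)
site 4, node XY: X={A} ∩ Y={A} → {A} (+0)
site 4, node NXY: N={G} ∪ XY={A} → {A,G} (+1)
site 4, node NPXY: NXY={A,G} ∩ P={G} → {G} (+0)
site 4, node EJNPSXY: EJS={T} ∪ NPXY={G} → {G,T} (+1)
site 5, node ES: E={C} ∩ S={C} → {C} (+0)
site 5, node EJS: ES={C} ∪ J={G} → {C,G} (+1)
site 5, node XY: X={C} ∪ Y={G} → {C,G} (+1)
site 5, node NXY: N={T} ∪ XY={C,G} → {C,G,T} (+1)
site 5, node NPXY: NXY={C,G,T} ∩ P={G} → {G} (+0)
site 5, node EJNPSXY: EJS={C,G} ∩ NPXY={G} → {G} (+0)
site 6, node ES: E={G} ∪ S={A} → {A,G} (+1)
site 6, node EJS: ES={A,G} ∪ J={T} → {A,G,T} (+1)
site 6, node XY: X={T} ∪ Y={C} → {C,T} (+1)
site 6, node NXY: N={T} ∩ XY={C,T} → {T} (+0)
site 6, node NPXY: NXY={T} ∪ P={C} → {C,T} (+1)
site 6, node EJNPSXY: EJS={A,G,T} ∩ NPXY={C,T} → {T} (+0)
per-site changes: [4, 5, 2, 4, 3, 3, 4]; total = 25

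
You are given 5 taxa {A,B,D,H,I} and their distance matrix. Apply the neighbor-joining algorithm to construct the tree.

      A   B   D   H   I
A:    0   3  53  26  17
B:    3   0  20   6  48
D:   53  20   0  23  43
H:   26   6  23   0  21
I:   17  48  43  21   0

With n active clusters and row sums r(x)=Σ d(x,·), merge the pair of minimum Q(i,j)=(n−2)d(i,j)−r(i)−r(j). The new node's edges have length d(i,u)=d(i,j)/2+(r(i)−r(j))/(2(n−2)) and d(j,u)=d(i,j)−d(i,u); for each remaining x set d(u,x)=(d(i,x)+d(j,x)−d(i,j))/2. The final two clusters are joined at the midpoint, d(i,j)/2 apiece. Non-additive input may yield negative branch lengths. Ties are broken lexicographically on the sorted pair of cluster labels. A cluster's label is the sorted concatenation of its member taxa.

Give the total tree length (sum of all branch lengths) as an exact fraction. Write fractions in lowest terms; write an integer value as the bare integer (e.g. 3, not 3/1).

447/8

step 1: merge (A,I) at d=17, Q=-177; branch lengths A→7/2, I→27/2; new cluster AI
  updated: d(AI,B)=17, d(AI,D)=79/2, d(AI,H)=15
step 2: merge (AI,H) at d=15, Q=-171/2; branch lengths AI→115/8, H→5/8; new cluster AHI
  updated: d(AHI,B)=4, d(AHI,D)=95/4
step 3: merge (AHI,B) at d=4, Q=-191/4; branch lengths AHI→31/8, B→1/8; new cluster ABHI
  updated: d(ABHI,D)=159/8
step 4: merge (ABHI,D) at d=159/8; branch lengths ABHI→159/16, D→159/16; new cluster ABDHI
final tree: ((((A:7/2,I:27/2):115/8,H:5/8):31/8,B:1/8):159/16,D:159/16)
total length: 447/8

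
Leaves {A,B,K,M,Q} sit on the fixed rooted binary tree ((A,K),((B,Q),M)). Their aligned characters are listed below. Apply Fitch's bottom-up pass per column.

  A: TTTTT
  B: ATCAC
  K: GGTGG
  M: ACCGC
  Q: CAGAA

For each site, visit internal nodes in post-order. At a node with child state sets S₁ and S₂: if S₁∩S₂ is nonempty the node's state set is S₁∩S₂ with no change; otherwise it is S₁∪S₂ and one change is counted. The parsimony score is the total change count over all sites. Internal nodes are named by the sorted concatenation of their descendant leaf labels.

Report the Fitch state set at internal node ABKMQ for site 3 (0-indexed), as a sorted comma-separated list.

G

site 0, node AK: A={T} ∪ K={G} → {G,T} (+1)
site 0, node BQ: B={A} ∪ Q={C} → {A,C} (+1)
site 0, node BMQ: BQ={A,C} ∩ M={A} → {A} (+0)
site 0, node ABKMQ: AK={G,T} ∪ BMQ={A} → {A,G,T} (+1)
site 1, node AK: A={T} ∪ K={G} → {G,T} (+1)
site 1, node BQ: B={T} ∪ Q={A} → {A,T} (+1)
site 1, node BMQ: BQ={A,T} ∪ M={C} → {A,C,T} (+1)
site 1, node ABKMQ: AK={G,T} ∩ BMQ={A,C,T} → {T} (+0)
site 2, node AK: A={T} ∩ K={T} → {T} (+0)
site 2, node BQ: B={C} ∪ Q={G} → {C,G} (+1)
site 2, node BMQ: BQ={C,G} ∩ M={C} → {C} (+0)
site 2, node ABKMQ: AK={T} ∪ BMQ={C} → {C,T} (+1)
site 3, node AK: A={T} ∪ K={G} → {G,T} (+1)
site 3, node BQ: B={A} ∩ Q={A} → {A} (+0)
site 3, node BMQ: BQ={A} ∪ M={G} → {A,G} (+1)
site 3, node ABKMQ: AK={G,T} ∩ BMQ={A,G} → {G} (+0)
site 4, node AK: A={T} ∪ K={G} → {G,T} (+1)
site 4, node BQ: B={C} ∪ Q={A} → {A,C} (+1)
site 4, node BMQ: BQ={A,C} ∩ M={C} → {C} (+0)
site 4, node ABKMQ: AK={G,T} ∪ BMQ={C} → {C,G,T} (+1)
per-site changes: [3, 3, 2, 2, 3]; total = 13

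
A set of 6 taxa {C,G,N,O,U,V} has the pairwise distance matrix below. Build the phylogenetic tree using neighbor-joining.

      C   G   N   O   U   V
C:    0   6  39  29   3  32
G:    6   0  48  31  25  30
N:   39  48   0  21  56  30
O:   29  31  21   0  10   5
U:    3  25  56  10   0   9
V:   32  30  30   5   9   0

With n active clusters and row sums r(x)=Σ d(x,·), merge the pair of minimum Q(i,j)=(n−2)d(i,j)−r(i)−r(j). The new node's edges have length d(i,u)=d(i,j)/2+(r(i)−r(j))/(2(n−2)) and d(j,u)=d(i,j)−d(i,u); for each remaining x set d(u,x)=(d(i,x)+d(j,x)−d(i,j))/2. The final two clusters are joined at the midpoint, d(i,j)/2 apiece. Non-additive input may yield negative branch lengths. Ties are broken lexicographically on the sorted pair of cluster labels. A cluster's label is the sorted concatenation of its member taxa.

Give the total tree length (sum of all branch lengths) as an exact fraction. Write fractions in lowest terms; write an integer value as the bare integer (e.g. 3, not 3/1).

907/16

1. join C+G (d=6, Q=-225) ⇒ CG; edges |C|=-7/8, |G|=55/8
  updated: d(CG,N)=81/2, d(CG,O)=27, d(CG,U)=11, d(CG,V)=28
2. join CG+U (d=11, Q=-319/2) ⇒ CGU; edges |CG|=107/12, |U|=25/12
  updated: d(CGU,N)=171/4, d(CGU,O)=13, d(CGU,V)=13
3. join CGU+V (d=13, Q=-363/4) ⇒ CGUV; edges |CGU|=187/16, |V|=21/16
  updated: d(CGUV,N)=239/8, d(CGUV,O)=5/2
4. join CGUV+N (d=239/8, Q=-427/8) ⇒ CGNUV; edges |CGUV|=91/16, |N|=387/16
  updated: d(CGNUV,O)=-51/16
5. join CGNUV+O (d=-51/16) ⇒ CGNOUV; edges |CGNUV|=-51/32, |O|=-51/32
final tree: (((((C:-7/8,G:55/8):107/12,U:25/12):187/16,V:21/16):91/16,N:387/16):-51/32,O:-51/32)
total length: 907/16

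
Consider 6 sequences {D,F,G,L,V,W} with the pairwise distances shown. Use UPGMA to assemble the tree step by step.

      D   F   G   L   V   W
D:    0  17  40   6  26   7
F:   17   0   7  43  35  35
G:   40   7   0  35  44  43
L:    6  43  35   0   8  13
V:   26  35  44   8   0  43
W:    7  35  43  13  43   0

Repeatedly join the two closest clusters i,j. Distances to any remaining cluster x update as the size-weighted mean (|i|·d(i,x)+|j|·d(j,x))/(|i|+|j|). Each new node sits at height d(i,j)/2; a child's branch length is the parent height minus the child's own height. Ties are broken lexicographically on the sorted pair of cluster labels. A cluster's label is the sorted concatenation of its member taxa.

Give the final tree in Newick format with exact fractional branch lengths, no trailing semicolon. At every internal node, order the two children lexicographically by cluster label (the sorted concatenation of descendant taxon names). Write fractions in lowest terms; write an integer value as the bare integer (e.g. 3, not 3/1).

step 1: merge (D,L) at d=6; branch lengths D→3, L→3; new cluster DL
  updated: d(DL,F)=30, d(DL,G)=75/2, d(DL,V)=17, d(DL,W)=10
step 2: merge (F,G) at d=7; branch lengths F→7/2, G→7/2; new cluster FG
  updated: d(DL,FG)=135/4, d(FG,V)=79/2, d(FG,W)=39
step 3: merge (DL,W) at d=10; branch lengths DL→2, W→5; new cluster DLW
  updated: d(DLW,FG)=71/2, d(DLW,V)=77/3
step 4: merge (DLW,V) at d=77/3; branch lengths DLW→47/6, V→77/6; new cluster DLVW
  updated: d(DLVW,FG)=73/2
step 5: merge (DLVW,FG) at d=73/2; branch lengths DLVW→65/12, FG→59/4; new cluster DFGLVW
final tree: ((((D:3,L:3):2,W:5):47/6,V:77/6):65/12,(F:7/2,G:7/2):59/4)
total length: 365/6

((((D:3,L:3):2,W:5):47/6,V:77/6):65/12,(F:7/2,G:7/2):59/4)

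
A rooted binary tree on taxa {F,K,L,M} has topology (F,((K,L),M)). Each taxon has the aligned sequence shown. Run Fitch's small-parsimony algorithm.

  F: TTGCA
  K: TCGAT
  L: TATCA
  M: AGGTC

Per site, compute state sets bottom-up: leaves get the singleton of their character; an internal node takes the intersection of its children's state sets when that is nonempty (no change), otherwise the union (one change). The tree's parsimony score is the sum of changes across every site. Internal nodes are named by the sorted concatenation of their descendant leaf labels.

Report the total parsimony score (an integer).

9

[col 0] KL: children K:{T}, L:{T} ∩→ {T}; cost 0
[col 0] KLM: children KL:{T}, M:{A} ∪→ {A,T}; cost 1
[col 0] FKLM: children F:{T}, KLM:{A,T} ∩→ {T}; cost 0
[col 1] KL: children K:{C}, L:{A} ∪→ {A,C}; cost 1
[col 1] KLM: children KL:{A,C}, M:{G} ∪→ {A,C,G}; cost 1
[col 1] FKLM: children F:{T}, KLM:{A,C,G} ∪→ {A,C,G,T}; cost 1
[col 2] KL: children K:{G}, L:{T} ∪→ {G,T}; cost 1
[col 2] KLM: children KL:{G,T}, M:{G} ∩→ {G}; cost 0
[col 2] FKLM: children F:{G}, KLM:{G} ∩→ {G}; cost 0
[col 3] KL: children K:{A}, L:{C} ∪→ {A,C}; cost 1
[col 3] KLM: children KL:{A,C}, M:{T} ∪→ {A,C,T}; cost 1
[col 3] FKLM: children F:{C}, KLM:{A,C,T} ∩→ {C}; cost 0
[col 4] KL: children K:{T}, L:{A} ∪→ {A,T}; cost 1
[col 4] KLM: children KL:{A,T}, M:{C} ∪→ {A,C,T}; cost 1
[col 4] FKLM: children F:{A}, KLM:{A,C,T} ∩→ {A}; cost 0
per-site changes: [1, 3, 1, 2, 2]; total = 9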